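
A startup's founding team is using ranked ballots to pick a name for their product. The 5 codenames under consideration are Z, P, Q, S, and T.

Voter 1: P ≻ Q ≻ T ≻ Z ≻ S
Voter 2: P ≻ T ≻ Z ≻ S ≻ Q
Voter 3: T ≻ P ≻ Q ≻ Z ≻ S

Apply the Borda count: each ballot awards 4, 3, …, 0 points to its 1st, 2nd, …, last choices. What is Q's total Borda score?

Borda scores:
  Z: 1 + 2 + 1 = 4
  P: 4 + 4 + 3 = 11
  Q: 3 + 0 + 2 = 5
  S: 0 + 1 + 0 = 1
  T: 2 + 3 + 4 = 9

5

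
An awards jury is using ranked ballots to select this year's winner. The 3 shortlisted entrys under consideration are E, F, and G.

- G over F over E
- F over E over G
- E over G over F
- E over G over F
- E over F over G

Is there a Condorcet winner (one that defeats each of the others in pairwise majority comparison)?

Yes

Head-to-head results (5 voters total):
E vs F: E wins 3–2.
E vs G: E wins 4–1.
F vs G: G wins 3–2.
E beats each rival — F (3–2), G (4–1) — so E is the Condorcet winner.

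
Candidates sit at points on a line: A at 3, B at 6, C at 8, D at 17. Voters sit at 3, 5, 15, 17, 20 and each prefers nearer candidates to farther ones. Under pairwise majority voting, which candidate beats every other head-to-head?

D

With single-peaked preferences on a line, the Condorcet winner is the candidate closest to the median voter.
The median voter (position 15) is closest to D at 17.
Check: D vs C — voters closer to D: 3 of 5.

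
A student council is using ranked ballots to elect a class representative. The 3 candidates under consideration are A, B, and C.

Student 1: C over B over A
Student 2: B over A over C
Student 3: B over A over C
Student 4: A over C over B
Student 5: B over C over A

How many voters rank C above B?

2

Ballots ranking C above B: 2.
Ballots ranking B above C: 3.
So 2 of 5 voters prefer C to B.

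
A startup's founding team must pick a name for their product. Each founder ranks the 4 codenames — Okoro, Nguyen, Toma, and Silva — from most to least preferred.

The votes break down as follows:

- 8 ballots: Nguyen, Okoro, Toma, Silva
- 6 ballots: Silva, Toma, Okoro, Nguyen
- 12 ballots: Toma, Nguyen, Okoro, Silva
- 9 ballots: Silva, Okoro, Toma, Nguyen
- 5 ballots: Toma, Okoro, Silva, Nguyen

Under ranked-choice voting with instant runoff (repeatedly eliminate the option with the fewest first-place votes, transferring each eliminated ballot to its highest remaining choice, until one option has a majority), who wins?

Round 1: Toma 17, Silva 15, Nguyen 8, Okoro 0. Okoro has the fewest and is eliminated.
Round 2: Toma 17, Silva 15, Nguyen 8. Nguyen has the fewest and is eliminated.
Round 3: Toma 25, Silva 15. Toma has a majority.

Toma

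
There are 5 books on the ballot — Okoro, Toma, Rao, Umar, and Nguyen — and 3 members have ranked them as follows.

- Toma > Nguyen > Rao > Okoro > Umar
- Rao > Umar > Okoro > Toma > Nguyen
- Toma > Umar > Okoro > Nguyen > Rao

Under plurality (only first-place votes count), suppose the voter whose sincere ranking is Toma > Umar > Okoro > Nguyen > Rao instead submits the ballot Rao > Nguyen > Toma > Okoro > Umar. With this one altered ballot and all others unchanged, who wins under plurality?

Rao

First-place totals with the altered ballot: Okoro 0, Toma 1, Rao 2, Umar 0, Nguyen 0.
The switch changes the winner from Toma to Rao.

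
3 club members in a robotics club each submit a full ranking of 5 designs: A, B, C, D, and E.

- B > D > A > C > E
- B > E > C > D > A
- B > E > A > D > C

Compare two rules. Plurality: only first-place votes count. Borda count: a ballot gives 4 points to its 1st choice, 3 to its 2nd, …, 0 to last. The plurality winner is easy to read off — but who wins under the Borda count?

Plurality first-place counts: A 0, B 3, C 0, D 0, E 0 → B.
Borda totals: A 4, B 12, C 3, D 5, E 6 → B.

B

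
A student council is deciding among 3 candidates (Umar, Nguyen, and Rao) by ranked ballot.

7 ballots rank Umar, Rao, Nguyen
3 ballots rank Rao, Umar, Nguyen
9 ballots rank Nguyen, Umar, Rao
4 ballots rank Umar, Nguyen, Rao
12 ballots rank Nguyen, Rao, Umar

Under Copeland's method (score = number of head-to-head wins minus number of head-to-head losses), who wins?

Pairwise results:
  Umar vs Nguyen: Nguyen wins 21–14.
  Umar vs Rao: Umar wins 20–15.
  Nguyen vs Rao: Nguyen wins 25–10.
Copeland scores (wins − losses):
  Umar: 1 − 1 = 0
  Nguyen: 2 − 0 = 2
  Rao: 0 − 2 = -2
Nguyen has the best Copeland score.

Nguyen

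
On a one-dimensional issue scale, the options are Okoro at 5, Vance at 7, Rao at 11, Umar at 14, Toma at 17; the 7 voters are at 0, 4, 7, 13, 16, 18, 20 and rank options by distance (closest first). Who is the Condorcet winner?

With single-peaked preferences on a line, the Condorcet winner is the candidate closest to the median voter.
The median voter (position 13) is closest to Umar at 14.
Check: Umar vs Okoro — voters closer to Umar: 4 of 7.

Umar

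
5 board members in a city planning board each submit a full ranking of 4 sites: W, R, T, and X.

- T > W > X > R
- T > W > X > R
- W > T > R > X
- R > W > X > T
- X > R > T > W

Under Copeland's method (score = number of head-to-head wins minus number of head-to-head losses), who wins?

Pairwise results:
  W vs R: W wins 3–2.
  W vs T: T wins 3–2.
  W vs X: W wins 4–1.
  R vs T: T wins 3–2.
  R vs X: X wins 3–2.
  T vs X: T wins 3–2.
Copeland scores (wins − losses):
  W: 2 − 1 = 1
  R: 0 − 3 = -3
  T: 3 − 0 = 3
  X: 1 − 2 = -1
T has the best Copeland score.

T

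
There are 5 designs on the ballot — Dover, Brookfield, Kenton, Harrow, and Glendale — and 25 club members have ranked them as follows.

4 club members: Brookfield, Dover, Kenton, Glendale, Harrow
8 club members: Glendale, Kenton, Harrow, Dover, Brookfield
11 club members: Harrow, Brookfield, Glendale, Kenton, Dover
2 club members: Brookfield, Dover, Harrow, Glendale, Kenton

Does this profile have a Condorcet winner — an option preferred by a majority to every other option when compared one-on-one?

Head-to-head results (25 voters total):
Dover vs Brookfield: Brookfield wins 17–8.
Dover vs Kenton: Kenton wins 19–6.
Dover vs Harrow: Harrow wins 19–6.
Dover vs Glendale: Glendale wins 19–6.
Brookfield vs Kenton: Brookfield wins 17–8.
Brookfield vs Harrow: Harrow wins 19–6.
Brookfield vs Glendale: Brookfield wins 17–8.
Kenton vs Harrow: Harrow wins 13–12.
Kenton vs Glendale: Glendale wins 21–4.
Harrow vs Glendale: Harrow wins 13–12.
Harrow beats each rival — Dover (19–6), Brookfield (19–6), Kenton (13–12), Glendale (13–12) — so Harrow is the Condorcet winner.

Yes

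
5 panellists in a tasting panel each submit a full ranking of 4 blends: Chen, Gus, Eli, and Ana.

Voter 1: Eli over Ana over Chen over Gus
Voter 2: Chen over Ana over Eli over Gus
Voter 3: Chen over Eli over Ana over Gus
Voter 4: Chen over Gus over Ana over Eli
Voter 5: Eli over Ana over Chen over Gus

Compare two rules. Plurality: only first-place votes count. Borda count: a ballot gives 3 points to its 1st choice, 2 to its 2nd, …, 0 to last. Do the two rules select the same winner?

Yes

Plurality first-place counts: Chen 3, Gus 0, Eli 2, Ana 0 → Chen.
Borda totals: Chen 11, Gus 2, Eli 9, Ana 8 → Chen.
The two rules agree on Chen.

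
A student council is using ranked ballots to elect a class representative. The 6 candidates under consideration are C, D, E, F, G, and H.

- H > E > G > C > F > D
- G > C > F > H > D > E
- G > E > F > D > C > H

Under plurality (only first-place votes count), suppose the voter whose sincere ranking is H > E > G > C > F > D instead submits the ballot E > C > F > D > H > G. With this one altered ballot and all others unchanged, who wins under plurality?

G

First-place totals with the altered ballot: C 0, D 0, E 1, F 0, G 2, H 0.
The winner is unchanged: still G.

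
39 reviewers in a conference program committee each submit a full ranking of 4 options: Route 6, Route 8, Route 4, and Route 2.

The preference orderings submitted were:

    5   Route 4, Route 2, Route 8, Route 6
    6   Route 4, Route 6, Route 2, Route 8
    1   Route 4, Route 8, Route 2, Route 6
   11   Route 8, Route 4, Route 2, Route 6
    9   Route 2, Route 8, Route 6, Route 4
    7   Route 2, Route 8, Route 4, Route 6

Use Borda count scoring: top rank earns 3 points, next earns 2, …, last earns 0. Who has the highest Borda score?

Borda scores:
  Route 6: 5·0 + 6·2 + 0 + 11·0 + 9·1 + 7·0 = 21
  Route 8: 5·1 + 6·0 + 2 + 11·3 + 9·2 + 7·2 = 72
  Route 4: 5·3 + 6·3 + 3 + 11·2 + 9·0 + 7·1 = 65
  Route 2: 5·2 + 6·1 + 1 + 11·1 + 9·3 + 7·3 = 76
Route 2 has the highest total.

Route 2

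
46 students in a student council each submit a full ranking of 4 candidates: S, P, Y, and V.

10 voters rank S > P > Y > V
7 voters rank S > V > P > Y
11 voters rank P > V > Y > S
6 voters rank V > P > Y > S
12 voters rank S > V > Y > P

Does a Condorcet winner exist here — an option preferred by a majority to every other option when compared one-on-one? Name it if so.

Head-to-head results (46 voters total):
S vs P: S wins 29–17.
S vs Y: S wins 29–17.
S vs V: S wins 29–17.
P vs Y: P wins 34–12.
P vs V: V wins 25–21.
Y vs V: V wins 36–10.
S beats each rival — P (29–17), Y (29–17), V (29–17) — so S is the Condorcet winner.

S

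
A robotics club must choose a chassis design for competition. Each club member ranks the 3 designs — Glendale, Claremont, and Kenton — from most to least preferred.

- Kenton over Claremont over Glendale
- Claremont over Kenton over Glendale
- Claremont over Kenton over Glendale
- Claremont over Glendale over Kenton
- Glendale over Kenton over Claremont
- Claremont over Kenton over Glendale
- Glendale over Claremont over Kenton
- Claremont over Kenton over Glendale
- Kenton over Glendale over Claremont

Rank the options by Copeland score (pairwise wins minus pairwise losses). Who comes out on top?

Pairwise results:
  Glendale vs Claremont: Claremont wins 6–3.
  Glendale vs Kenton: Kenton wins 6–3.
  Claremont vs Kenton: Claremont wins 6–3.
Copeland scores (wins − losses):
  Glendale: 0 − 2 = -2
  Claremont: 2 − 0 = 2
  Kenton: 1 − 1 = 0
Claremont has the best Copeland score.

Claremont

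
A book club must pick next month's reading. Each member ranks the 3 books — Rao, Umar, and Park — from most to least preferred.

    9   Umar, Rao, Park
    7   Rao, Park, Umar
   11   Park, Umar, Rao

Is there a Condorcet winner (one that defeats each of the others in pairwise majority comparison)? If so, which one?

There is no Condorcet winner

Head-to-head results (27 voters total):
Rao vs Umar: Umar wins 20–7.
Rao vs Park: Rao wins 16–11.
Umar vs Park: Park wins 18–9.
No candidate beats all others: Rao beats Park beats Umar beats Rao, a majority cycle.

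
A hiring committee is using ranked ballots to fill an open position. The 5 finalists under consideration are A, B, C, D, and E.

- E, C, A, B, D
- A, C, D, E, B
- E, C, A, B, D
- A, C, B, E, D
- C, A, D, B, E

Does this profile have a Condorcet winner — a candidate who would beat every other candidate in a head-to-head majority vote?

Head-to-head results (5 voters total):
A vs B: A wins 5–0.
A vs C: C wins 3–2.
A vs D: A wins 5–0.
A vs E: A wins 3–2.
B vs C: C wins 5–0.
B vs D: B wins 3–2.
B vs E: E wins 3–2.
C vs D: C wins 5–0.
C vs E: C wins 3–2.
D vs E: E wins 3–2.
C beats each rival — A (3–2), B (5–0), D (5–0), E (3–2) — so C is the Condorcet winner.

Yes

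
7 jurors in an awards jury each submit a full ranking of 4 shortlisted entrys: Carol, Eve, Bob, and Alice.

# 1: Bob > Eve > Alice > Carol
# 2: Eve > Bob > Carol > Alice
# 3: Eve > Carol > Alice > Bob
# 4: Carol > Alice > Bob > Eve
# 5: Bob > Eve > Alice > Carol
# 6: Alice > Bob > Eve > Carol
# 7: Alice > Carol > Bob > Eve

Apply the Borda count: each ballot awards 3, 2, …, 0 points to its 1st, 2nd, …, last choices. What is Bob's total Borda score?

Borda scores:
  Carol: 0 + 1 + 2 + 3 + 0 + 0 + 2 = 8
  Eve: 2 + 3 + 3 + 0 + 2 + 1 + 0 = 11
  Bob: 3 + 2 + 0 + 1 + 3 + 2 + 1 = 12
  Alice: 1 + 0 + 1 + 2 + 1 + 3 + 3 = 11

12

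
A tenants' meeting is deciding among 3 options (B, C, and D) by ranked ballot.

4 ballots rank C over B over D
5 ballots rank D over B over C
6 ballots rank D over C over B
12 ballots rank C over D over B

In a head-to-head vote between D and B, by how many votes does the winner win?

19

Ballots ranking D above B: 5+6+12 = 23.
Ballots ranking B above D: 4.
D wins 23–4, a margin of 19.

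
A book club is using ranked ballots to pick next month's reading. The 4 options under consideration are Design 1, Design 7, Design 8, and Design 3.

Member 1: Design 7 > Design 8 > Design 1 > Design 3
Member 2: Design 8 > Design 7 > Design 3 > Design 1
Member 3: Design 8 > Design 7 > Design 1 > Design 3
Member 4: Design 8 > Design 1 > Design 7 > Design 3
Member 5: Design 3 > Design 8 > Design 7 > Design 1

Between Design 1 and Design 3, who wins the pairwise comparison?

Design 1

Ballots ranking Design 1 above Design 3: 3.
Ballots ranking Design 3 above Design 1: 2.
Design 1 wins the head-to-head, 3–2.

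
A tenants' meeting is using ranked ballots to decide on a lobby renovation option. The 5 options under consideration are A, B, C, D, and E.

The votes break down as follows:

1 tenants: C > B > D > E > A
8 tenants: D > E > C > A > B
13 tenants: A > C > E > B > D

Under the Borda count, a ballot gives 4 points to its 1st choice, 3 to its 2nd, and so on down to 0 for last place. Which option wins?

Borda scores:
  A: 0 + 8·1 + 13·4 = 60
  B: 3 + 8·0 + 13·1 = 16
  C: 4 + 8·2 + 13·3 = 59
  D: 2 + 8·4 + 13·0 = 34
  E: 1 + 8·3 + 13·2 = 51
A has the highest total.

A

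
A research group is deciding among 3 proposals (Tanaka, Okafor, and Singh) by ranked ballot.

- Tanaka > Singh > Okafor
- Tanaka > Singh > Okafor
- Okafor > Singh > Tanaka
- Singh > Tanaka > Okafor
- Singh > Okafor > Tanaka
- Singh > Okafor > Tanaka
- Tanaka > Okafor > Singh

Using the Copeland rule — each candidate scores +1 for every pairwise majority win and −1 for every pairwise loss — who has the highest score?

Singh

Pairwise results:
  Tanaka vs Okafor: Tanaka wins 4–3.
  Tanaka vs Singh: Singh wins 4–3.
  Okafor vs Singh: Singh wins 5–2.
Copeland scores (wins − losses):
  Tanaka: 1 − 1 = 0
  Okafor: 0 − 2 = -2
  Singh: 2 − 0 = 2
Singh has the best Copeland score.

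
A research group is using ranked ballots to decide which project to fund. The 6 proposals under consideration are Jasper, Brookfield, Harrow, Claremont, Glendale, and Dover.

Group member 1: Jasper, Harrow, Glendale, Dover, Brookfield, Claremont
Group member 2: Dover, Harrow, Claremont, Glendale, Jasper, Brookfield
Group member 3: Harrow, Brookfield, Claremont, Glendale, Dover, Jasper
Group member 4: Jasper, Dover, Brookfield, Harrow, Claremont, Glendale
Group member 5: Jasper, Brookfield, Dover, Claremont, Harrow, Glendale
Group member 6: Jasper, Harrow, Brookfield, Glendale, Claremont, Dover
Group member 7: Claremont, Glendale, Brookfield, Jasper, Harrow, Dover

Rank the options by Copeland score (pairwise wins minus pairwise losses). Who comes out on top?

Pairwise results:
  Jasper vs Brookfield: Jasper wins 5–2.
  Jasper vs Harrow: Jasper wins 5–2.
  Jasper vs Claremont: Jasper wins 4–3.
  Jasper vs Glendale: Jasper wins 4–3.
  Jasper vs Dover: Jasper wins 5–2.
  Brookfield vs Harrow: Harrow wins 4–3.
  Brookfield vs Claremont: Brookfield wins 5–2.
  Brookfield vs Glendale: Brookfield wins 4–3.
  Brookfield vs Dover: Brookfield wins 4–3.
  Harrow vs Claremont: Harrow wins 5–2.
  Harrow vs Glendale: Harrow wins 6–1.
  Harrow vs Dover: Harrow wins 4–3.
  Claremont vs Glendale: Claremont wins 5–2.
  Claremont vs Dover: Dover wins 4–3.
  Glendale vs Dover: Glendale wins 4–3.
Copeland scores (wins − losses):
  Jasper: 5 − 0 = 5
  Brookfield: 3 − 2 = 1
  Harrow: 4 − 1 = 3
  Claremont: 1 − 4 = -3
  Glendale: 1 − 4 = -3
  Dover: 1 − 4 = -3
Jasper has the best Copeland score.

Jasper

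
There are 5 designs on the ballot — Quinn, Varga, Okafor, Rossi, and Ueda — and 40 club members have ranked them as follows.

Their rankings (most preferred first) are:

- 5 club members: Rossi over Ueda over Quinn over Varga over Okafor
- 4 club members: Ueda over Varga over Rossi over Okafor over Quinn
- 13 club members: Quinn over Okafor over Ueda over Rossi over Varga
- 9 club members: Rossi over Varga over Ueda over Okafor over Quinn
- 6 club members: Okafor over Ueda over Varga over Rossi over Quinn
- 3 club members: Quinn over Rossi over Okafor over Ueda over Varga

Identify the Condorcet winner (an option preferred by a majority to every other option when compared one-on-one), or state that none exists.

Head-to-head results (40 voters total):
Quinn vs Varga: Quinn wins 21–19.
Quinn vs Okafor: Quinn wins 21–19.
Quinn vs Rossi: Rossi wins 24–16.
Quinn vs Ueda: Ueda wins 24–16.
Varga vs Okafor: Okafor wins 22–18.
Varga vs Rossi: Rossi wins 30–10.
Varga vs Ueda: Ueda wins 31–9.
Okafor vs Rossi: Rossi wins 21–19.
Okafor vs Ueda: Okafor wins 22–18.
Rossi vs Ueda: Ueda wins 23–17.
No candidate beats all others: Quinn beats Okafor beats Ueda beats Quinn, a majority cycle.

There is no Condorcet winner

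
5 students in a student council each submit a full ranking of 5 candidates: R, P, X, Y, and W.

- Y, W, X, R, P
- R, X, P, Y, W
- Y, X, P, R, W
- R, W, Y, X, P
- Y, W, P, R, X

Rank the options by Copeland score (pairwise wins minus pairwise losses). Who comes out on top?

Y

Pairwise results:
  R vs P: R wins 3–2.
  R vs X: R wins 3–2.
  R vs Y: Y wins 3–2.
  R vs W: R wins 3–2.
  P vs X: X wins 4–1.
  P vs Y: Y wins 4–1.
  P vs W: W wins 3–2.
  X vs Y: Y wins 4–1.
  X vs W: W wins 3–2.
  Y vs W: Y wins 4–1.
Copeland scores (wins − losses):
  R: 3 − 1 = 2
  P: 0 − 4 = -4
  X: 1 − 3 = -2
  Y: 4 − 0 = 4
  W: 2 − 2 = 0
Y has the best Copeland score.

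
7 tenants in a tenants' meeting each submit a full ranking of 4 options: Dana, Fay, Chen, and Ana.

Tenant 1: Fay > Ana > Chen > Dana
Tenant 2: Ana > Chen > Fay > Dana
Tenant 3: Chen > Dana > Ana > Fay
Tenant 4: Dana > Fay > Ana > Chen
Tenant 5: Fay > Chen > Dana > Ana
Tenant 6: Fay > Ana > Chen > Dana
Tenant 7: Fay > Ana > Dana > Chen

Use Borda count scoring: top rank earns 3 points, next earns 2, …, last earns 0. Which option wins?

Borda scores:
  Dana: 0 + 0 + 2 + 3 + 1 + 0 + 1 = 7
  Fay: 3 + 1 + 0 + 2 + 3 + 3 + 3 = 15
  Chen: 1 + 2 + 3 + 0 + 2 + 1 + 0 = 9
  Ana: 2 + 3 + 1 + 1 + 0 + 2 + 2 = 11
Fay has the highest total.

Fay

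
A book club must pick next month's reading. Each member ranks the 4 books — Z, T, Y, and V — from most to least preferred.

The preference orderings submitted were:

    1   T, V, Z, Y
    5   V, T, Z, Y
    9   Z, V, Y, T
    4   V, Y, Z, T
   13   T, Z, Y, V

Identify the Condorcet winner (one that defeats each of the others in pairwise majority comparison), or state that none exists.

Head-to-head results (32 voters total):
Z vs T: T wins 19–13.
Z vs Y: Z wins 28–4.
Z vs V: Z wins 22–10.
T vs Y: T wins 19–13.
T vs V: V wins 18–14.
Y vs V: V wins 19–13.
No candidate beats all others: Z beats V beats T beats Z, a majority cycle.

No Condorcet winner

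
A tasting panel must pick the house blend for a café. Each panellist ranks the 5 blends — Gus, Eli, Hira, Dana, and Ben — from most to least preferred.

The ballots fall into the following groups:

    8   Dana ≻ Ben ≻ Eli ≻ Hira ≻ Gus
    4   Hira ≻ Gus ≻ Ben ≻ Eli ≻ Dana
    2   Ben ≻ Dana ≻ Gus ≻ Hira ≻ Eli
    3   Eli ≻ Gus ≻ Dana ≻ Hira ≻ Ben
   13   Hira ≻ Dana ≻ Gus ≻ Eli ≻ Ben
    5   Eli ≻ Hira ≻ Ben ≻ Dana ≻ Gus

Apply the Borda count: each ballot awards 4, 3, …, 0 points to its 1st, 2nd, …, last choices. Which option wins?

Borda scores:
  Gus: 8·0 + 4·3 + 2·2 + 3·3 + 13·2 + 5·0 = 51
  Eli: 8·2 + 4·1 + 2·0 + 3·4 + 13·1 + 5·4 = 65
  Hira: 8·1 + 4·4 + 2·1 + 3·1 + 13·4 + 5·3 = 96
  Dana: 8·4 + 4·0 + 2·3 + 3·2 + 13·3 + 5·1 = 88
  Ben: 8·3 + 4·2 + 2·4 + 3·0 + 13·0 + 5·2 = 50
Hira has the highest total.

Hira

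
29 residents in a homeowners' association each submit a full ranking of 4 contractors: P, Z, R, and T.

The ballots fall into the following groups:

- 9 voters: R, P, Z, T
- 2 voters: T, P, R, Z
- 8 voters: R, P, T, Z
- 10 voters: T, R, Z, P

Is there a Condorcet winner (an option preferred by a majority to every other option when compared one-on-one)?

Head-to-head results (29 voters total):
P vs Z: P wins 19–10.
P vs R: R wins 27–2.
P vs T: P wins 17–12.
Z vs R: R wins 29–0.
Z vs T: T wins 20–9.
R vs T: R wins 17–12.
R beats each rival — P (27–2), Z (29–0), T (17–12) — so R is the Condorcet winner.

Yes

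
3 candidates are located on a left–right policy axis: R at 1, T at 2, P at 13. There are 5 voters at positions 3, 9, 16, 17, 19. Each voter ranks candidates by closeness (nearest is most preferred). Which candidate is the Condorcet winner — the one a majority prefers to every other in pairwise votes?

P

With single-peaked preferences on a line, the Condorcet winner is the candidate closest to the median voter.
The median voter (position 16) is closest to P at 13.
Check: P vs T — voters closer to P: 4 of 5.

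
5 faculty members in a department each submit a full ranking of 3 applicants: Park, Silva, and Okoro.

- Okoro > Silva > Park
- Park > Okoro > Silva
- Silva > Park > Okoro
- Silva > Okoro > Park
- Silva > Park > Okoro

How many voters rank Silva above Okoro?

3

Ballots ranking Silva above Okoro: 3.
Ballots ranking Okoro above Silva: 2.
So 3 of 5 voters prefer Silva to Okoro.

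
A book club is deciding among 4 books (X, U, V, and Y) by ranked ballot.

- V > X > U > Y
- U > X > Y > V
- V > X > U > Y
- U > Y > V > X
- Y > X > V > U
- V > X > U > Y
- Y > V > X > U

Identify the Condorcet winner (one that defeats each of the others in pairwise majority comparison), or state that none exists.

Head-to-head results (7 voters total):
X vs U: X wins 5–2.
X vs V: V wins 5–2.
X vs Y: X wins 4–3.
U vs V: V wins 5–2.
U vs Y: U wins 5–2.
V vs Y: Y wins 4–3.
No candidate beats all others: X beats Y beats V beats X, a majority cycle.

None — there is no Condorcet winner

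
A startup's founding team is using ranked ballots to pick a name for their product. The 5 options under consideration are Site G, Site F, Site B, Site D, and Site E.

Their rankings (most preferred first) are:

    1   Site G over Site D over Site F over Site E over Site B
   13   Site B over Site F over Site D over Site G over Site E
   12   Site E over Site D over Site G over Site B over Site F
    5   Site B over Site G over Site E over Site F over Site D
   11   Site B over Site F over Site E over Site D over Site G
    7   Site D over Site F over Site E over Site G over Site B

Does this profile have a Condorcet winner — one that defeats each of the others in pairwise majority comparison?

Head-to-head results (49 voters total):
Site G vs Site F: Site F wins 31–18.
Site G vs Site B: Site B wins 29–20.
Site G vs Site D: Site D wins 43–6.
Site G vs Site E: Site E wins 30–19.
Site F vs Site B: Site B wins 41–8.
Site F vs Site D: Site F wins 29–20.
Site F vs Site E: Site F wins 32–17.
Site B vs Site D: Site B wins 29–20.
Site B vs Site E: Site B wins 29–20.
Site D vs Site E: Site E wins 28–21.
Site B beats each rival — Site G (29–20), Site F (41–8), Site D (29–20), Site E (29–20) — so Site B is the Condorcet winner.

Yes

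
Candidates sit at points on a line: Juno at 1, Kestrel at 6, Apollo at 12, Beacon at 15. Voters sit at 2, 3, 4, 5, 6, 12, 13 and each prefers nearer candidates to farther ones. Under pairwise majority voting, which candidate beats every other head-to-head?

Kestrel

With single-peaked preferences on a line, the Condorcet winner is the candidate closest to the median voter.
The median voter (position 5) is closest to Kestrel at 6.
Check: Kestrel vs Juno — voters closer to Kestrel: 5 of 7.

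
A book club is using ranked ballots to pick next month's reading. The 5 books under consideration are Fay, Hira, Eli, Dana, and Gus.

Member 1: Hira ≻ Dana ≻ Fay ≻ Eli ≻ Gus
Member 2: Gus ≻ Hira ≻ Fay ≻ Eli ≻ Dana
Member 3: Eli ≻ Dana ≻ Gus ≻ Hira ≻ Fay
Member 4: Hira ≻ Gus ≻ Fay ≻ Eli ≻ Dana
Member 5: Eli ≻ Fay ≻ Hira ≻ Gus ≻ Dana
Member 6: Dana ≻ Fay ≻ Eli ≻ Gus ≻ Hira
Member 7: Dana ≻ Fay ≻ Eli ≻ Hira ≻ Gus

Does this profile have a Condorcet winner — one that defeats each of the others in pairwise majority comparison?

No

Head-to-head results (7 voters total):
Fay vs Hira: Hira wins 4–3.
Fay vs Eli: Fay wins 5–2.
Fay vs Dana: Dana wins 4–3.
Fay vs Gus: Fay wins 4–3.
Hira vs Eli: Eli wins 4–3.
Hira vs Dana: Hira wins 4–3.
Hira vs Gus: Hira wins 4–3.
Eli vs Dana: Eli wins 4–3.
Eli vs Gus: Eli wins 5–2.
Dana vs Gus: Dana wins 4–3.
No candidate beats all others: Fay beats Eli beats Hira beats Fay, a majority cycle.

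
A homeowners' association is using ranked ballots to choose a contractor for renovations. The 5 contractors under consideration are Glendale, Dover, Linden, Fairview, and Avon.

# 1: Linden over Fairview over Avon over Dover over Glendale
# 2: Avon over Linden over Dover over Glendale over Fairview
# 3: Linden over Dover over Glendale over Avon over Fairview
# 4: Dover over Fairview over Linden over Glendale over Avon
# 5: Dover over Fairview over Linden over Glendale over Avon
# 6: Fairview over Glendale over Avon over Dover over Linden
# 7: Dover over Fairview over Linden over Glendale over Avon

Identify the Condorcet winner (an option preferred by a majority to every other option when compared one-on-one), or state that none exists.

Dover

Head-to-head results (7 voters total):
Glendale vs Dover: Dover wins 6–1.
Glendale vs Linden: Linden wins 6–1.
Glendale vs Fairview: Fairview wins 5–2.
Glendale vs Avon: Glendale wins 5–2.
Dover vs Linden: Dover wins 4–3.
Dover vs Fairview: Dover wins 5–2.
Dover vs Avon: Dover wins 4–3.
Linden vs Fairview: Fairview wins 4–3.
Linden vs Avon: Linden wins 5–2.
Fairview vs Avon: Fairview wins 5–2.
Dover beats each rival — Glendale (6–1), Linden (4–3), Fairview (5–2), Avon (4–3) — so Dover is the Condorcet winner.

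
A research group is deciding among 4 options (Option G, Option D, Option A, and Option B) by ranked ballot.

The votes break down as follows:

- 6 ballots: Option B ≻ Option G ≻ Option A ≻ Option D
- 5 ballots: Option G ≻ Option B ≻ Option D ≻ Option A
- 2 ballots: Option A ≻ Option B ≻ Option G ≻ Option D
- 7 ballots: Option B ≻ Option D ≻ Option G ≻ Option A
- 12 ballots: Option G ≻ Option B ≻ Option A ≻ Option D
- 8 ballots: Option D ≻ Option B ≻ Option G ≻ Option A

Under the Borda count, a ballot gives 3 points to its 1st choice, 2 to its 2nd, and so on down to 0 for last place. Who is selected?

Borda scores:
  Option G: 6·2 + 5·3 + 2·1 + 7·1 + 12·3 + 8·1 = 80
  Option D: 6·0 + 5·1 + 2·0 + 7·2 + 12·0 + 8·3 = 43
  Option A: 6·1 + 5·0 + 2·3 + 7·0 + 12·1 + 8·0 = 24
  Option B: 6·3 + 5·2 + 2·2 + 7·3 + 12·2 + 8·2 = 93
Option B has the highest total.

Option B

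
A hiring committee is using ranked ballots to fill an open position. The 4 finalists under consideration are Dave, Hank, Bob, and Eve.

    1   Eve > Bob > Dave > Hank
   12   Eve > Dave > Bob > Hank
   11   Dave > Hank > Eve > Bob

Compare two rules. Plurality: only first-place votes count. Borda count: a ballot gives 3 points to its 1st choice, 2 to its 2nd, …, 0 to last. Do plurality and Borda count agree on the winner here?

Plurality first-place counts: Dave 11, Hank 0, Bob 0, Eve 13 → Eve.
Borda totals: Dave 58, Hank 22, Bob 14, Eve 50 → Dave.
The two rules disagree: plurality picks Eve, Borda picks Dave.

No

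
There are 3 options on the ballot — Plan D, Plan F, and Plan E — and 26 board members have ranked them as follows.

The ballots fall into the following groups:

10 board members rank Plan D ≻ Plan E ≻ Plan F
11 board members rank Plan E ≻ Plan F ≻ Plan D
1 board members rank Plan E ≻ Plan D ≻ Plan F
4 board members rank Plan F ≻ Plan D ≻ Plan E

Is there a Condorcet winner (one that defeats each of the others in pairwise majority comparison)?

Head-to-head results (26 voters total):
Plan D vs Plan F: Plan F wins 15–11.
Plan D vs Plan E: Plan D wins 14–12.
Plan F vs Plan E: Plan E wins 22–4.
No candidate beats all others: Plan D beats Plan E beats Plan F beats Plan D, a majority cycle.

No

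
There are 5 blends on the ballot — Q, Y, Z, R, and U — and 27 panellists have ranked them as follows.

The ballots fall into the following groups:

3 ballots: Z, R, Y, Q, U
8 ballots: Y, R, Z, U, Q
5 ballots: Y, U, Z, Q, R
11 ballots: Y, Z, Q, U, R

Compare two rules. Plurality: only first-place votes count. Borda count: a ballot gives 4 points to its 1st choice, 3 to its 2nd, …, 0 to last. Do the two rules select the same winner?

Yes

Plurality first-place counts: Q 0, Y 24, Z 3, R 0, U 0 → Y.
Borda totals: Q 30, Y 102, Z 71, R 33, U 34 → Y.
The two rules agree on Y.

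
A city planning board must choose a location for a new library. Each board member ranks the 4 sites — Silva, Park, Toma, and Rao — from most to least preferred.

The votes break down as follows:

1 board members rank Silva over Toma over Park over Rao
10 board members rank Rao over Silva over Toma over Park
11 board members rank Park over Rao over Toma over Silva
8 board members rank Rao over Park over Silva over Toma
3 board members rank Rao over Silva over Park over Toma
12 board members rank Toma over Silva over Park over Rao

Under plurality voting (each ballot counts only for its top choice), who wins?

Rao

First-place vote totals:
  Silva: 1
  Park: 11
  Toma: 12
  Rao: 21
Rao has the most first-place votes.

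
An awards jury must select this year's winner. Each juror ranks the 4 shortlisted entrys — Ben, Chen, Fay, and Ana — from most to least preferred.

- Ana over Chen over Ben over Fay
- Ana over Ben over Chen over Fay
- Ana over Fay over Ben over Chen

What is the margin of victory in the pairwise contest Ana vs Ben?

3

Ballots ranking Ana above Ben: 3.
Ballots ranking Ben above Ana: 0.
Ana wins 3–0, a margin of 3.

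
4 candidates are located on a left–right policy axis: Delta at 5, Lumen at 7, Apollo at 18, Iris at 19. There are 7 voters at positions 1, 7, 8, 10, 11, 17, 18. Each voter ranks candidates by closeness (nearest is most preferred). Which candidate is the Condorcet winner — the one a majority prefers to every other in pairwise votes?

With single-peaked preferences on a line, the Condorcet winner is the candidate closest to the median voter.
The median voter (position 10) is closest to Lumen at 7.
Check: Lumen vs Apollo — voters closer to Lumen: 5 of 7.

Lumen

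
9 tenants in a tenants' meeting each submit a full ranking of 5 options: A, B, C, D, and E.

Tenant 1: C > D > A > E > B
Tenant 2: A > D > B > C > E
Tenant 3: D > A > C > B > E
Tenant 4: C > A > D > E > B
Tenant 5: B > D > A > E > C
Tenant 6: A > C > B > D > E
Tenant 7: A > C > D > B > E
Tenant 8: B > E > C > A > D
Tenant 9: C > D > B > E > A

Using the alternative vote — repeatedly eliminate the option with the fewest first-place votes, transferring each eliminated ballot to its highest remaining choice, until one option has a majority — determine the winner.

A

Round 1: A 3, C 3, B 2, D 1, E 0. E has the fewest and is eliminated.
Round 2: A 3, C 3, B 2, D 1. D has the fewest and is eliminated.
Round 3: A 4, C 3, B 2. B has the fewest and is eliminated.
Round 4: A 5, C 4. A has a majority.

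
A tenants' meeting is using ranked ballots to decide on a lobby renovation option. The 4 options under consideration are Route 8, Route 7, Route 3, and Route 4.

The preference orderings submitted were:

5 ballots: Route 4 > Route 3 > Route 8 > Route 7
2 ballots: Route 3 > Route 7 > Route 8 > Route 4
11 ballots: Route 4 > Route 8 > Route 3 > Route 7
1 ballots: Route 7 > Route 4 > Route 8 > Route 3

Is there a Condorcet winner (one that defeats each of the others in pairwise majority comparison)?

Head-to-head results (19 voters total):
Route 8 vs Route 7: Route 8 wins 16–3.
Route 8 vs Route 3: Route 8 wins 12–7.
Route 8 vs Route 4: Route 4 wins 17–2.
Route 7 vs Route 3: Route 3 wins 18–1.
Route 7 vs Route 4: Route 4 wins 16–3.
Route 3 vs Route 4: Route 4 wins 17–2.
Route 4 beats each rival — Route 8 (17–2), Route 7 (16–3), Route 3 (17–2) — so Route 4 is the Condorcet winner.

Yes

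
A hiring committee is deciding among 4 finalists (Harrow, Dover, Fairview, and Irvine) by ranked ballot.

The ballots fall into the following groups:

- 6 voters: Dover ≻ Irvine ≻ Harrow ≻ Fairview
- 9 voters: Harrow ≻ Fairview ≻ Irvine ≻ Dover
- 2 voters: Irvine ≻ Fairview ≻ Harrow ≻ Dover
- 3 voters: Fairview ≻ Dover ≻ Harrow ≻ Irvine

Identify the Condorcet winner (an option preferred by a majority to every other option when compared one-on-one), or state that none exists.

Harrow

Head-to-head results (20 voters total):
Harrow vs Dover: Harrow wins 11–9.
Harrow vs Fairview: Harrow wins 15–5.
Harrow vs Irvine: Harrow wins 12–8.
Dover vs Fairview: Fairview wins 14–6.
Dover vs Irvine: Irvine wins 11–9.
Fairview vs Irvine: Fairview wins 12–8.
Harrow beats each rival — Dover (11–9), Fairview (15–5), Irvine (12–8) — so Harrow is the Condorcet winner.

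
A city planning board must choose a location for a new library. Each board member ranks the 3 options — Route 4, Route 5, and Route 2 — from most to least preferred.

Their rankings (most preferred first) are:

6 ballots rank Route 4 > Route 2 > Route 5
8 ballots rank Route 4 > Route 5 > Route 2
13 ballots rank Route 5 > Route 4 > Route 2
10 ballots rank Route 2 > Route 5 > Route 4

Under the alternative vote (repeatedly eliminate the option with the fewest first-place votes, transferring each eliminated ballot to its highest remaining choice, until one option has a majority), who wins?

Round 1: Route 4 14, Route 5 13, Route 2 10. Route 2 has the fewest and is eliminated.
Round 2: Route 5 23, Route 4 14. Route 5 has a majority.

Route 5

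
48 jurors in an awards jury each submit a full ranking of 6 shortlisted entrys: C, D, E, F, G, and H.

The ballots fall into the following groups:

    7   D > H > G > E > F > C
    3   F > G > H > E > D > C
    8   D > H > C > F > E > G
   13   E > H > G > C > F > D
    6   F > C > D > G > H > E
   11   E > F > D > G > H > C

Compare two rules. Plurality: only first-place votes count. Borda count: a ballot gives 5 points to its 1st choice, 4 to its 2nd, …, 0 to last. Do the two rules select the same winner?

Yes

Plurality first-place counts: C 0, D 15, E 24, F 9, G 0, H 0 → E.
Borda totals: C 74, D 129, E 148, F 125, G 106, H 138 → E.
The two rules agree on E.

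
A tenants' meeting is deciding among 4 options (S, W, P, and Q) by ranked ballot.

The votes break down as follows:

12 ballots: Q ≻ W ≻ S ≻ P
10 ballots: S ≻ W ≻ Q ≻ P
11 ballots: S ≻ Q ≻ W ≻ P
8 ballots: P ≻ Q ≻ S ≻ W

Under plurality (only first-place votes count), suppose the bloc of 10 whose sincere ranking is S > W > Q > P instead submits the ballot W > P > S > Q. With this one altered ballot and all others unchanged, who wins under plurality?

Q

First-place totals with the altered ballot: S 11, W 10, P 8, Q 12.
The switch changes the winner from S to Q.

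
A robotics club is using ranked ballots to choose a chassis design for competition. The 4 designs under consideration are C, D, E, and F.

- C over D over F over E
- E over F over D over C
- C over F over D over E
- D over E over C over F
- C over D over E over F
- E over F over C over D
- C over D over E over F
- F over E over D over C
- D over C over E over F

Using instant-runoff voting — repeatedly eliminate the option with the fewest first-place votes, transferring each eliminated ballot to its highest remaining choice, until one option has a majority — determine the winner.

Round 1: C 4, D 2, E 2, F 1. F has the fewest and is eliminated.
Round 2: C 4, E 3, D 2. D has the fewest and is eliminated.
Round 3: C 5, E 4. C has a majority.

C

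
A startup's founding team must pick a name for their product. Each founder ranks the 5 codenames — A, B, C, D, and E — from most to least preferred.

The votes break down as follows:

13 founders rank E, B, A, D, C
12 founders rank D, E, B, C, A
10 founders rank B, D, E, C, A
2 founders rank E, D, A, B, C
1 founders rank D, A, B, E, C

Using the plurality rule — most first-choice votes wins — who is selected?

First-place vote totals:
  A: 0
  B: 10
  C: 0
  D: 13
  E: 15
E has the most first-place votes.

E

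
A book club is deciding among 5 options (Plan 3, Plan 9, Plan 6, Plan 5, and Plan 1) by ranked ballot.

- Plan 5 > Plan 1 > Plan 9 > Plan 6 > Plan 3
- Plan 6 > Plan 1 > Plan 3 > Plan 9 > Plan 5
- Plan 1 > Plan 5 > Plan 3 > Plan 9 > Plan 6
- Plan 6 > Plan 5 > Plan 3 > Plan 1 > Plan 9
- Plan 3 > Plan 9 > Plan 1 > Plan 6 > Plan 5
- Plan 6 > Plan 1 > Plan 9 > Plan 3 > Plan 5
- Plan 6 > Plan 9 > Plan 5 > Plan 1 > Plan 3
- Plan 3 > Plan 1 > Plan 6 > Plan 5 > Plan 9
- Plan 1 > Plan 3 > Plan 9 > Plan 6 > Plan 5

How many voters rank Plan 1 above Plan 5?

Ballots ranking Plan 1 above Plan 5: 6.
Ballots ranking Plan 5 above Plan 1: 3.
So 6 of 9 voters prefer Plan 1 to Plan 5.

6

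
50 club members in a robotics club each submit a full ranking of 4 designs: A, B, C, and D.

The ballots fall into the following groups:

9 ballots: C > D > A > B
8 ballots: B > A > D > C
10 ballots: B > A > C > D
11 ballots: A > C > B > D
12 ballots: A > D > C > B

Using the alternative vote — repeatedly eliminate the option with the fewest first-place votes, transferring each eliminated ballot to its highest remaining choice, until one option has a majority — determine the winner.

A

Round 1: A 23, B 18, C 9, D 0. D has the fewest and is eliminated.
Round 2: A 23, B 18, C 9. C has the fewest and is eliminated.
Round 3: A 32, B 18. A has a majority.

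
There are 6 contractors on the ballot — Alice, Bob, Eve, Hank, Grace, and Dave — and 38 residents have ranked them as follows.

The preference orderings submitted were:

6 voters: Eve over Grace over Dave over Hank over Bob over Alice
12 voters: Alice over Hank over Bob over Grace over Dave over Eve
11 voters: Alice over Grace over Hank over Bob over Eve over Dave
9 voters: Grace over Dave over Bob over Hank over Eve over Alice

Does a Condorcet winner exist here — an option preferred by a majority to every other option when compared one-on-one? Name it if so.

Alice

Head-to-head results (38 voters total):
Alice vs Bob: Alice wins 23–15.
Alice vs Eve: Alice wins 23–15.
Alice vs Hank: Alice wins 23–15.
Alice vs Grace: Alice wins 23–15.
Alice vs Dave: Alice wins 23–15.
Bob vs Eve: Bob wins 32–6.
Bob vs Hank: Hank wins 29–9.
Bob vs Grace: Grace wins 26–12.
Bob vs Dave: Bob wins 23–15.
Eve vs Hank: Hank wins 32–6.
Eve vs Grace: Grace wins 32–6.
Eve vs Dave: Dave wins 21–17.
Hank vs Grace: Grace wins 26–12.
Hank vs Dave: Hank wins 23–15.
Grace vs Dave: Grace wins 38–0.
Alice beats each rival — Bob (23–15), Eve (23–15), Hank (23–15), Grace (23–15), Dave (23–15) — so Alice is the Condorcet winner.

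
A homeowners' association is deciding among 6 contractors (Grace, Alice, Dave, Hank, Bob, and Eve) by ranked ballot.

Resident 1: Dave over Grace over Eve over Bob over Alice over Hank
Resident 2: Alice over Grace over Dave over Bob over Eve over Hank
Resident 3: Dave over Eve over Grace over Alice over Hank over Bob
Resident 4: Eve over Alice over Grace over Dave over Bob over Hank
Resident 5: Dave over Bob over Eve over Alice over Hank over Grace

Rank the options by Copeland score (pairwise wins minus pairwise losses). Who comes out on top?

Dave

Pairwise results:
  Grace vs Alice: Alice wins 3–2.
  Grace vs Dave: Dave wins 3–2.
  Grace vs Hank: Grace wins 4–1.
  Grace vs Bob: Grace wins 4–1.
  Grace vs Eve: Eve wins 3–2.
  Alice vs Dave: Dave wins 3–2.
  Alice vs Hank: Alice wins 5–0.
  Alice vs Bob: Alice wins 3–2.
  Alice vs Eve: Eve wins 4–1.
  Dave vs Hank: Dave wins 5–0.
  Dave vs Bob: Dave wins 5–0.
  Dave vs Eve: Dave wins 4–1.
  Hank vs Bob: Bob wins 4–1.
  Hank vs Eve: Eve wins 5–0.
  Bob vs Eve: Eve wins 3–2.
Copeland scores (wins − losses):
  Grace: 2 − 3 = -1
  Alice: 3 − 2 = 1
  Dave: 5 − 0 = 5
  Hank: 0 − 5 = -5
  Bob: 1 − 4 = -3
  Eve: 4 − 1 = 3
Dave has the best Copeland score.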